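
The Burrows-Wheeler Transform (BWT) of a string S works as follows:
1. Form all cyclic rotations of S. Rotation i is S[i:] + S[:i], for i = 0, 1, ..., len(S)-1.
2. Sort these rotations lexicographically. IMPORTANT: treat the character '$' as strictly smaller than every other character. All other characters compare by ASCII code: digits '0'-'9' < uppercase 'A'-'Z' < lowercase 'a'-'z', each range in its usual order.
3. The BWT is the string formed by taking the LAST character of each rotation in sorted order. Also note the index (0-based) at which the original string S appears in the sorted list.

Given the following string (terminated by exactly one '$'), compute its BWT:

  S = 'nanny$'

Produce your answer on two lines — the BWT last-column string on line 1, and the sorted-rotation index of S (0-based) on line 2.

Answer: yn$ann
2

Derivation:
All 6 rotations (rotation i = S[i:]+S[:i]):
  rot[0] = nanny$
  rot[1] = anny$n
  rot[2] = nny$na
  rot[3] = ny$nan
  rot[4] = y$nann
  rot[5] = $nanny
Sorted (with $ < everything):
  sorted[0] = $nanny  (last char: 'y')
  sorted[1] = anny$n  (last char: 'n')
  sorted[2] = nanny$  (last char: '$')
  sorted[3] = nny$na  (last char: 'a')
  sorted[4] = ny$nan  (last char: 'n')
  sorted[5] = y$nann  (last char: 'n')
Last column: yn$ann
Original string S is at sorted index 2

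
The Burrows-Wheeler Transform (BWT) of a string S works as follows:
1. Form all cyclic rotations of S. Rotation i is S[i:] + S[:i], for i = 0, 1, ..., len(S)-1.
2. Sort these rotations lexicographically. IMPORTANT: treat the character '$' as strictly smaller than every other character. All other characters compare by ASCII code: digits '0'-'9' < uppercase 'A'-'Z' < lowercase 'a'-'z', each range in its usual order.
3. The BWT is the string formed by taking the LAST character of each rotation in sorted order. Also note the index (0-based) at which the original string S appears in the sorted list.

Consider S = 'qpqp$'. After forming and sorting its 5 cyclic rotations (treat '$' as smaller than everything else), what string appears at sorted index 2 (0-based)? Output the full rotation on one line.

All 5 rotations (rotation i = S[i:]+S[:i]):
  rot[0] = qpqp$
  rot[1] = pqp$q
  rot[2] = qp$qp
  rot[3] = p$qpq
  rot[4] = $qpqp
Sorted (with $ < everything):
  sorted[0] = $qpqp
  sorted[1] = p$qpq
  sorted[2] = pqp$q
  sorted[3] = qp$qp
  sorted[4] = qpqp$
sorted[2] = pqp$q

Answer: pqp$q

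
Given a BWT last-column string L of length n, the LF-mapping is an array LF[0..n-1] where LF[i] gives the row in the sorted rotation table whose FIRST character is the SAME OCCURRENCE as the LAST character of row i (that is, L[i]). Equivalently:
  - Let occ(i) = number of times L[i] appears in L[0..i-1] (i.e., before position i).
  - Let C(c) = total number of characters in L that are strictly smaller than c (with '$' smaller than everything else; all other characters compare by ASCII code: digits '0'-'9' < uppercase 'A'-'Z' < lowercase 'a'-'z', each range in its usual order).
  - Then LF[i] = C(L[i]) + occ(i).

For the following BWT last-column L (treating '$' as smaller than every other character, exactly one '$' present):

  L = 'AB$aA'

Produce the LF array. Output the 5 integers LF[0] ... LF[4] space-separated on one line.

Char counts: '$':1, 'A':2, 'B':1, 'a':1
C (first-col start): C('$')=0, C('A')=1, C('B')=3, C('a')=4
L[0]='A': occ=0, LF[0]=C('A')+0=1+0=1
L[1]='B': occ=0, LF[1]=C('B')+0=3+0=3
L[2]='$': occ=0, LF[2]=C('$')+0=0+0=0
L[3]='a': occ=0, LF[3]=C('a')+0=4+0=4
L[4]='A': occ=1, LF[4]=C('A')+1=1+1=2

Answer: 1 3 0 4 2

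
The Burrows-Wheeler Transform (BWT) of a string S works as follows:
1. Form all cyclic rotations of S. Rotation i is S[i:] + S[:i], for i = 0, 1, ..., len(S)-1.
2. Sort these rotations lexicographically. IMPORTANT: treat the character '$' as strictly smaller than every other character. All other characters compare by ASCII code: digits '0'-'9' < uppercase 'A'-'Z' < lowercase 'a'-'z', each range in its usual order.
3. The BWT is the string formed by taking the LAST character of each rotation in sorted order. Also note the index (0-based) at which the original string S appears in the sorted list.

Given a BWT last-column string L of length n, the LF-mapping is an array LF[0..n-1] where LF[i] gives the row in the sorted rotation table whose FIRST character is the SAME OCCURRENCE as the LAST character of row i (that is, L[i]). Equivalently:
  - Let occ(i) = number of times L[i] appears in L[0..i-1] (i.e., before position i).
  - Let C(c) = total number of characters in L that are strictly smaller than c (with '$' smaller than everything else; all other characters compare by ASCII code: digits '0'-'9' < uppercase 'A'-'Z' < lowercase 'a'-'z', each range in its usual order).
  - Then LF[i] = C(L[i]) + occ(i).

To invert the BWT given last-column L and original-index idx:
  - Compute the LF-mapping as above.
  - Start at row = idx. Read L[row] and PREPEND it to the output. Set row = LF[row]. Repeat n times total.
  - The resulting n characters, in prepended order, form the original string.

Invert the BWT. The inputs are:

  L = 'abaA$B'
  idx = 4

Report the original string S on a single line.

LF mapping: 3 5 4 1 0 2
Walk LF starting at row 4, prepending L[row]:
  step 1: row=4, L[4]='$', prepend. Next row=LF[4]=0
  step 2: row=0, L[0]='a', prepend. Next row=LF[0]=3
  step 3: row=3, L[3]='A', prepend. Next row=LF[3]=1
  step 4: row=1, L[1]='b', prepend. Next row=LF[1]=5
  step 5: row=5, L[5]='B', prepend. Next row=LF[5]=2
  step 6: row=2, L[2]='a', prepend. Next row=LF[2]=4
Reversed output: aBbAa$

Answer: aBbAa$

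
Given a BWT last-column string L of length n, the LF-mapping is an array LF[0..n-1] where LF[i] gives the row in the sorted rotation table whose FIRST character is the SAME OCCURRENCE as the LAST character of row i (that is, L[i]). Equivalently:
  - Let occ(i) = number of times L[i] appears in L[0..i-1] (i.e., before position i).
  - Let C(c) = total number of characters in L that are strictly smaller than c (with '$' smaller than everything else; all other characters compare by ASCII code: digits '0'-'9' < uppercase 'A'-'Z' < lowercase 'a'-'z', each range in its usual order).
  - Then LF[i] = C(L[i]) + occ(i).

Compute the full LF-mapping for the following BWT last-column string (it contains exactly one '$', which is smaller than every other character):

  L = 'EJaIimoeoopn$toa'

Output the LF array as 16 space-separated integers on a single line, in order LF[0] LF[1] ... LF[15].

Char counts: '$':1, 'E':1, 'I':1, 'J':1, 'a':2, 'e':1, 'i':1, 'm':1, 'n':1, 'o':4, 'p':1, 't':1
C (first-col start): C('$')=0, C('E')=1, C('I')=2, C('J')=3, C('a')=4, C('e')=6, C('i')=7, C('m')=8, C('n')=9, C('o')=10, C('p')=14, C('t')=15
L[0]='E': occ=0, LF[0]=C('E')+0=1+0=1
L[1]='J': occ=0, LF[1]=C('J')+0=3+0=3
L[2]='a': occ=0, LF[2]=C('a')+0=4+0=4
L[3]='I': occ=0, LF[3]=C('I')+0=2+0=2
L[4]='i': occ=0, LF[4]=C('i')+0=7+0=7
L[5]='m': occ=0, LF[5]=C('m')+0=8+0=8
L[6]='o': occ=0, LF[6]=C('o')+0=10+0=10
L[7]='e': occ=0, LF[7]=C('e')+0=6+0=6
L[8]='o': occ=1, LF[8]=C('o')+1=10+1=11
L[9]='o': occ=2, LF[9]=C('o')+2=10+2=12
L[10]='p': occ=0, LF[10]=C('p')+0=14+0=14
L[11]='n': occ=0, LF[11]=C('n')+0=9+0=9
L[12]='$': occ=0, LF[12]=C('$')+0=0+0=0
L[13]='t': occ=0, LF[13]=C('t')+0=15+0=15
L[14]='o': occ=3, LF[14]=C('o')+3=10+3=13
L[15]='a': occ=1, LF[15]=C('a')+1=4+1=5

Answer: 1 3 4 2 7 8 10 6 11 12 14 9 0 15 13 5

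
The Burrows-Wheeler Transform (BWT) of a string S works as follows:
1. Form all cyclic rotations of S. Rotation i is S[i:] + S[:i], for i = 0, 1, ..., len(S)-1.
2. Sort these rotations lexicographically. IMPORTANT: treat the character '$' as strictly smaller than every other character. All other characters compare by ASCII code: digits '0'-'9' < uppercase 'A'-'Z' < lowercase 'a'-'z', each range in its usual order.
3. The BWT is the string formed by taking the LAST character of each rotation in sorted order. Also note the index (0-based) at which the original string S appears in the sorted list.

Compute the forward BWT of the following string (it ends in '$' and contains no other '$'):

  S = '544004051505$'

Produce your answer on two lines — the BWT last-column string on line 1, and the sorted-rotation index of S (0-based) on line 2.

Answer: 540545405010$
12

Derivation:
All 13 rotations (rotation i = S[i:]+S[:i]):
  rot[0] = 544004051505$
  rot[1] = 44004051505$5
  rot[2] = 4004051505$54
  rot[3] = 004051505$544
  rot[4] = 04051505$5440
  rot[5] = 4051505$54400
  rot[6] = 051505$544004
  rot[7] = 51505$5440040
  rot[8] = 1505$54400405
  rot[9] = 505$544004051
  rot[10] = 05$5440040515
  rot[11] = 5$54400405150
  rot[12] = $544004051505
Sorted (with $ < everything):
  sorted[0] = $544004051505  (last char: '5')
  sorted[1] = 004051505$544  (last char: '4')
  sorted[2] = 04051505$5440  (last char: '0')
  sorted[3] = 05$5440040515  (last char: '5')
  sorted[4] = 051505$544004  (last char: '4')
  sorted[5] = 1505$54400405  (last char: '5')
  sorted[6] = 4004051505$54  (last char: '4')
  sorted[7] = 4051505$54400  (last char: '0')
  sorted[8] = 44004051505$5  (last char: '5')
  sorted[9] = 5$54400405150  (last char: '0')
  sorted[10] = 505$544004051  (last char: '1')
  sorted[11] = 51505$5440040  (last char: '0')
  sorted[12] = 544004051505$  (last char: '$')
Last column: 540545405010$
Original string S is at sorted index 12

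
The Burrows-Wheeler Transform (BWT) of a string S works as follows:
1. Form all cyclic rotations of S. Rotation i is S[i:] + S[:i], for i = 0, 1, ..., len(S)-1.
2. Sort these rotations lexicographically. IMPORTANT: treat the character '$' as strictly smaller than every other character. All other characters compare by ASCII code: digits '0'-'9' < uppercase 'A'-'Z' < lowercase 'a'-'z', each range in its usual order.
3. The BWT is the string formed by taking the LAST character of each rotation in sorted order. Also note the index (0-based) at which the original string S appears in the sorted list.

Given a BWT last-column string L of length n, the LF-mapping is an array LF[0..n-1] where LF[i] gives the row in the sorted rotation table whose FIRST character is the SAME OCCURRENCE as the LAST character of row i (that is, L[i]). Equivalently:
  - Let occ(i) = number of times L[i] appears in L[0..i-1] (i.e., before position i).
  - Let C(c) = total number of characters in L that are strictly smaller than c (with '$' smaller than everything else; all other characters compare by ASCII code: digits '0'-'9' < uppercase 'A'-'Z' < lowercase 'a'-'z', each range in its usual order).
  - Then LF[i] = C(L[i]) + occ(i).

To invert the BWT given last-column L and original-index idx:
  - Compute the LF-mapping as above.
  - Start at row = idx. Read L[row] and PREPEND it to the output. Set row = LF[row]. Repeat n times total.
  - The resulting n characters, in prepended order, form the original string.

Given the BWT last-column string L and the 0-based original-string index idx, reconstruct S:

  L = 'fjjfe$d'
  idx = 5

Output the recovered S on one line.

Answer: jdjeff$

Derivation:
LF mapping: 3 5 6 4 2 0 1
Walk LF starting at row 5, prepending L[row]:
  step 1: row=5, L[5]='$', prepend. Next row=LF[5]=0
  step 2: row=0, L[0]='f', prepend. Next row=LF[0]=3
  step 3: row=3, L[3]='f', prepend. Next row=LF[3]=4
  step 4: row=4, L[4]='e', prepend. Next row=LF[4]=2
  step 5: row=2, L[2]='j', prepend. Next row=LF[2]=6
  step 6: row=6, L[6]='d', prepend. Next row=LF[6]=1
  step 7: row=1, L[1]='j', prepend. Next row=LF[1]=5
Reversed output: jdjeff$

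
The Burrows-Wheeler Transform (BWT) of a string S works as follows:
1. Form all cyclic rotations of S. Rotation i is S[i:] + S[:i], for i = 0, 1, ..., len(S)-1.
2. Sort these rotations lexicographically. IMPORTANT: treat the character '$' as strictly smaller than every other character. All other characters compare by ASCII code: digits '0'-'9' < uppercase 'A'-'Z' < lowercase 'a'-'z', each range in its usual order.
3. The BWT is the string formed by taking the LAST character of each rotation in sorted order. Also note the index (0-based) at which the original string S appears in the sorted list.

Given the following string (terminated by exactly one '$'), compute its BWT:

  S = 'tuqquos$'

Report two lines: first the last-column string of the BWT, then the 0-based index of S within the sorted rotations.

Answer: suuqo$qt
5

Derivation:
All 8 rotations (rotation i = S[i:]+S[:i]):
  rot[0] = tuqquos$
  rot[1] = uqquos$t
  rot[2] = qquos$tu
  rot[3] = quos$tuq
  rot[4] = uos$tuqq
  rot[5] = os$tuqqu
  rot[6] = s$tuqquo
  rot[7] = $tuqquos
Sorted (with $ < everything):
  sorted[0] = $tuqquos  (last char: 's')
  sorted[1] = os$tuqqu  (last char: 'u')
  sorted[2] = qquos$tu  (last char: 'u')
  sorted[3] = quos$tuq  (last char: 'q')
  sorted[4] = s$tuqquo  (last char: 'o')
  sorted[5] = tuqquos$  (last char: '$')
  sorted[6] = uos$tuqq  (last char: 'q')
  sorted[7] = uqquos$t  (last char: 't')
Last column: suuqo$qt
Original string S is at sorted index 5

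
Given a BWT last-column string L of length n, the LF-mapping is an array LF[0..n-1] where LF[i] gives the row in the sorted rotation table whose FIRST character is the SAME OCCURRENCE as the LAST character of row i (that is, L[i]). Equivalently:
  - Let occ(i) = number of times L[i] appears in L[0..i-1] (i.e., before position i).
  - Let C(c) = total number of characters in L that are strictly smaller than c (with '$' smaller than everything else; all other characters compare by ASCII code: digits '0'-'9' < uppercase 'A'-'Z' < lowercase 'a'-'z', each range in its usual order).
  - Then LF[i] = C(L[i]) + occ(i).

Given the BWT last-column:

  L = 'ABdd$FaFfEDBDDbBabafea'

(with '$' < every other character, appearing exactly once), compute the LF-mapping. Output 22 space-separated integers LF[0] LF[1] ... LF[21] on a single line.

Answer: 1 2 17 18 0 9 11 10 20 8 5 3 6 7 15 4 12 16 13 21 19 14

Derivation:
Char counts: '$':1, 'A':1, 'B':3, 'D':3, 'E':1, 'F':2, 'a':4, 'b':2, 'd':2, 'e':1, 'f':2
C (first-col start): C('$')=0, C('A')=1, C('B')=2, C('D')=5, C('E')=8, C('F')=9, C('a')=11, C('b')=15, C('d')=17, C('e')=19, C('f')=20
L[0]='A': occ=0, LF[0]=C('A')+0=1+0=1
L[1]='B': occ=0, LF[1]=C('B')+0=2+0=2
L[2]='d': occ=0, LF[2]=C('d')+0=17+0=17
L[3]='d': occ=1, LF[3]=C('d')+1=17+1=18
L[4]='$': occ=0, LF[4]=C('$')+0=0+0=0
L[5]='F': occ=0, LF[5]=C('F')+0=9+0=9
L[6]='a': occ=0, LF[6]=C('a')+0=11+0=11
L[7]='F': occ=1, LF[7]=C('F')+1=9+1=10
L[8]='f': occ=0, LF[8]=C('f')+0=20+0=20
L[9]='E': occ=0, LF[9]=C('E')+0=8+0=8
L[10]='D': occ=0, LF[10]=C('D')+0=5+0=5
L[11]='B': occ=1, LF[11]=C('B')+1=2+1=3
L[12]='D': occ=1, LF[12]=C('D')+1=5+1=6
L[13]='D': occ=2, LF[13]=C('D')+2=5+2=7
L[14]='b': occ=0, LF[14]=C('b')+0=15+0=15
L[15]='B': occ=2, LF[15]=C('B')+2=2+2=4
L[16]='a': occ=1, LF[16]=C('a')+1=11+1=12
L[17]='b': occ=1, LF[17]=C('b')+1=15+1=16
L[18]='a': occ=2, LF[18]=C('a')+2=11+2=13
L[19]='f': occ=1, LF[19]=C('f')+1=20+1=21
L[20]='e': occ=0, LF[20]=C('e')+0=19+0=19
L[21]='a': occ=3, LF[21]=C('a')+3=11+3=14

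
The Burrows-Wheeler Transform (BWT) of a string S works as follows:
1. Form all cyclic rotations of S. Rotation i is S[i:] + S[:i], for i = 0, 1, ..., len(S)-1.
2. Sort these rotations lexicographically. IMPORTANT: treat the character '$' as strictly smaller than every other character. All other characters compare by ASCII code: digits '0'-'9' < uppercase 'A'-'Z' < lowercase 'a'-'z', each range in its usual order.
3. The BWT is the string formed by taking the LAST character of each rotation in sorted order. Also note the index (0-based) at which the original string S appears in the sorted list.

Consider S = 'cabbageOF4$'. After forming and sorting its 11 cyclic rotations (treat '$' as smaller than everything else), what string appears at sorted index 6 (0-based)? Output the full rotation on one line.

All 11 rotations (rotation i = S[i:]+S[:i]):
  rot[0] = cabbageOF4$
  rot[1] = abbageOF4$c
  rot[2] = bbageOF4$ca
  rot[3] = bageOF4$cab
  rot[4] = ageOF4$cabb
  rot[5] = geOF4$cabba
  rot[6] = eOF4$cabbag
  rot[7] = OF4$cabbage
  rot[8] = F4$cabbageO
  rot[9] = 4$cabbageOF
  rot[10] = $cabbageOF4
Sorted (with $ < everything):
  sorted[0] = $cabbageOF4
  sorted[1] = 4$cabbageOF
  sorted[2] = F4$cabbageO
  sorted[3] = OF4$cabbage
  sorted[4] = abbageOF4$c
  sorted[5] = ageOF4$cabb
  sorted[6] = bageOF4$cab
  sorted[7] = bbageOF4$ca
  sorted[8] = cabbageOF4$
  sorted[9] = eOF4$cabbag
  sorted[10] = geOF4$cabba
sorted[6] = bageOF4$cab

Answer: bageOF4$cab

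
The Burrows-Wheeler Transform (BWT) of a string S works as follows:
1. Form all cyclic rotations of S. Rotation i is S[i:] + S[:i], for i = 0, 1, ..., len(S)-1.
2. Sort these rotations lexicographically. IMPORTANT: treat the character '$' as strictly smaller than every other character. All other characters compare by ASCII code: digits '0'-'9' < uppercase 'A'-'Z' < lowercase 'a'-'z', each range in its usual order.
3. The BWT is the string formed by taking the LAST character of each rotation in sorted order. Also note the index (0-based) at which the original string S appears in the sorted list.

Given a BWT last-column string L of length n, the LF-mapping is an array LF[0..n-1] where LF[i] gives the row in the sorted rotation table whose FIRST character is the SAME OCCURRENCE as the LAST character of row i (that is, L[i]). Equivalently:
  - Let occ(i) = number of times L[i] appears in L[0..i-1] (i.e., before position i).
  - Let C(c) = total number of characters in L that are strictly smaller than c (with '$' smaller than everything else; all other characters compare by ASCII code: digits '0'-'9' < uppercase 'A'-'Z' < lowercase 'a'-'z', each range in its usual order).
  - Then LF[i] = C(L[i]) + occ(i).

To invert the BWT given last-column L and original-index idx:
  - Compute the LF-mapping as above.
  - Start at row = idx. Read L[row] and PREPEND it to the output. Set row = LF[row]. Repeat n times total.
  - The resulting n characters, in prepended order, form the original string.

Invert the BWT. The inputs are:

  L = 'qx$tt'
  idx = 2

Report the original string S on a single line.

LF mapping: 1 4 0 2 3
Walk LF starting at row 2, prepending L[row]:
  step 1: row=2, L[2]='$', prepend. Next row=LF[2]=0
  step 2: row=0, L[0]='q', prepend. Next row=LF[0]=1
  step 3: row=1, L[1]='x', prepend. Next row=LF[1]=4
  step 4: row=4, L[4]='t', prepend. Next row=LF[4]=3
  step 5: row=3, L[3]='t', prepend. Next row=LF[3]=2
Reversed output: ttxq$

Answer: ttxq$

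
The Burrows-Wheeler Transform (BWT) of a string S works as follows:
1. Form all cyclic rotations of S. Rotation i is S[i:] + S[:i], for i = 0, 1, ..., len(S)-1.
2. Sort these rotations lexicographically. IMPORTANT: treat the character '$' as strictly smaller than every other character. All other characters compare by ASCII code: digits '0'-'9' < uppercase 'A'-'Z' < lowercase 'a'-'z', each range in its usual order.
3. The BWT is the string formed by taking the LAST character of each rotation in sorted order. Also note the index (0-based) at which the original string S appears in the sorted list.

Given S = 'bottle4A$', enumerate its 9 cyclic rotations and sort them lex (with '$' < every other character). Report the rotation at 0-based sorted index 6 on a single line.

Answer: ottle4A$b

Derivation:
All 9 rotations (rotation i = S[i:]+S[:i]):
  rot[0] = bottle4A$
  rot[1] = ottle4A$b
  rot[2] = ttle4A$bo
  rot[3] = tle4A$bot
  rot[4] = le4A$bott
  rot[5] = e4A$bottl
  rot[6] = 4A$bottle
  rot[7] = A$bottle4
  rot[8] = $bottle4A
Sorted (with $ < everything):
  sorted[0] = $bottle4A
  sorted[1] = 4A$bottle
  sorted[2] = A$bottle4
  sorted[3] = bottle4A$
  sorted[4] = e4A$bottl
  sorted[5] = le4A$bott
  sorted[6] = ottle4A$b
  sorted[7] = tle4A$bot
  sorted[8] = ttle4A$bo
sorted[6] = ottle4A$b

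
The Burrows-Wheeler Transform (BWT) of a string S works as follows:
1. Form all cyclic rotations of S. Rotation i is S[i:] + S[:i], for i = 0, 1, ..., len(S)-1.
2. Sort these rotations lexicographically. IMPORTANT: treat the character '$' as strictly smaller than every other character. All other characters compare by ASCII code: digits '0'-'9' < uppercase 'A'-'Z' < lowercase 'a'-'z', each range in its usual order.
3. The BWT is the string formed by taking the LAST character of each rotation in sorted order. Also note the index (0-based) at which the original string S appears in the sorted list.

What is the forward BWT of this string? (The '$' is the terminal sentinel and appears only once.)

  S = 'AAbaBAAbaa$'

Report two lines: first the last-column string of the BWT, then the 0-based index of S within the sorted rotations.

All 11 rotations (rotation i = S[i:]+S[:i]):
  rot[0] = AAbaBAAbaa$
  rot[1] = AbaBAAbaa$A
  rot[2] = baBAAbaa$AA
  rot[3] = aBAAbaa$AAb
  rot[4] = BAAbaa$AAba
  rot[5] = AAbaa$AAbaB
  rot[6] = Abaa$AAbaBA
  rot[7] = baa$AAbaBAA
  rot[8] = aa$AAbaBAAb
  rot[9] = a$AAbaBAAba
  rot[10] = $AAbaBAAbaa
Sorted (with $ < everything):
  sorted[0] = $AAbaBAAbaa  (last char: 'a')
  sorted[1] = AAbaBAAbaa$  (last char: '$')
  sorted[2] = AAbaa$AAbaB  (last char: 'B')
  sorted[3] = AbaBAAbaa$A  (last char: 'A')
  sorted[4] = Abaa$AAbaBA  (last char: 'A')
  sorted[5] = BAAbaa$AAba  (last char: 'a')
  sorted[6] = a$AAbaBAAba  (last char: 'a')
  sorted[7] = aBAAbaa$AAb  (last char: 'b')
  sorted[8] = aa$AAbaBAAb  (last char: 'b')
  sorted[9] = baBAAbaa$AA  (last char: 'A')
  sorted[10] = baa$AAbaBAA  (last char: 'A')
Last column: a$BAAaabbAA
Original string S is at sorted index 1

Answer: a$BAAaabbAA
1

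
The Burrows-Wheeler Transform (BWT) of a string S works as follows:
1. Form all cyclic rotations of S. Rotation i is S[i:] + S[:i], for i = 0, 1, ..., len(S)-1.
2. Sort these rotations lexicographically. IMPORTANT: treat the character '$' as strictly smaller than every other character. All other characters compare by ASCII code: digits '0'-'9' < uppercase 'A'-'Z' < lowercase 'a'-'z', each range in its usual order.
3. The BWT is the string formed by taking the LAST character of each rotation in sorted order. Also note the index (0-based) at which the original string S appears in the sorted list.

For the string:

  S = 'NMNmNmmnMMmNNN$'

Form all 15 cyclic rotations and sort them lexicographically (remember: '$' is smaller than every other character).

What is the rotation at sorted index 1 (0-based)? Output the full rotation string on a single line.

All 15 rotations (rotation i = S[i:]+S[:i]):
  rot[0] = NMNmNmmnMMmNNN$
  rot[1] = MNmNmmnMMmNNN$N
  rot[2] = NmNmmnMMmNNN$NM
  rot[3] = mNmmnMMmNNN$NMN
  rot[4] = NmmnMMmNNN$NMNm
  rot[5] = mmnMMmNNN$NMNmN
  rot[6] = mnMMmNNN$NMNmNm
  rot[7] = nMMmNNN$NMNmNmm
  rot[8] = MMmNNN$NMNmNmmn
  rot[9] = MmNNN$NMNmNmmnM
  rot[10] = mNNN$NMNmNmmnMM
  rot[11] = NNN$NMNmNmmnMMm
  rot[12] = NN$NMNmNmmnMMmN
  rot[13] = N$NMNmNmmnMMmNN
  rot[14] = $NMNmNmmnMMmNNN
Sorted (with $ < everything):
  sorted[0] = $NMNmNmmnMMmNNN
  sorted[1] = MMmNNN$NMNmNmmn
  sorted[2] = MNmNmmnMMmNNN$N
  sorted[3] = MmNNN$NMNmNmmnM
  sorted[4] = N$NMNmNmmnMMmNN
  sorted[5] = NMNmNmmnMMmNNN$
  sorted[6] = NN$NMNmNmmnMMmN
  sorted[7] = NNN$NMNmNmmnMMm
  sorted[8] = NmNmmnMMmNNN$NM
  sorted[9] = NmmnMMmNNN$NMNm
  sorted[10] = mNNN$NMNmNmmnMM
  sorted[11] = mNmmnMMmNNN$NMN
  sorted[12] = mmnMMmNNN$NMNmN
  sorted[13] = mnMMmNNN$NMNmNm
  sorted[14] = nMMmNNN$NMNmNmm
sorted[1] = MMmNNN$NMNmNmmn

Answer: MMmNNN$NMNmNmmn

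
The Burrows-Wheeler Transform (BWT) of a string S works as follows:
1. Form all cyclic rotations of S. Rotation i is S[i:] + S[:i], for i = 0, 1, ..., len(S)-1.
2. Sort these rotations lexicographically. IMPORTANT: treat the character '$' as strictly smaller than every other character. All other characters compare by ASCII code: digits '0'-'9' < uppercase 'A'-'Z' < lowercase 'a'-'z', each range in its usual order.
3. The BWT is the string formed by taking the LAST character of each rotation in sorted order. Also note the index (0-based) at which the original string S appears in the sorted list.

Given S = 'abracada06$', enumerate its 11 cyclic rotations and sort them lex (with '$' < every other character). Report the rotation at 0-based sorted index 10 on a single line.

All 11 rotations (rotation i = S[i:]+S[:i]):
  rot[0] = abracada06$
  rot[1] = bracada06$a
  rot[2] = racada06$ab
  rot[3] = acada06$abr
  rot[4] = cada06$abra
  rot[5] = ada06$abrac
  rot[6] = da06$abraca
  rot[7] = a06$abracad
  rot[8] = 06$abracada
  rot[9] = 6$abracada0
  rot[10] = $abracada06
Sorted (with $ < everything):
  sorted[0] = $abracada06
  sorted[1] = 06$abracada
  sorted[2] = 6$abracada0
  sorted[3] = a06$abracad
  sorted[4] = abracada06$
  sorted[5] = acada06$abr
  sorted[6] = ada06$abrac
  sorted[7] = bracada06$a
  sorted[8] = cada06$abra
  sorted[9] = da06$abraca
  sorted[10] = racada06$ab
sorted[10] = racada06$ab

Answer: racada06$ab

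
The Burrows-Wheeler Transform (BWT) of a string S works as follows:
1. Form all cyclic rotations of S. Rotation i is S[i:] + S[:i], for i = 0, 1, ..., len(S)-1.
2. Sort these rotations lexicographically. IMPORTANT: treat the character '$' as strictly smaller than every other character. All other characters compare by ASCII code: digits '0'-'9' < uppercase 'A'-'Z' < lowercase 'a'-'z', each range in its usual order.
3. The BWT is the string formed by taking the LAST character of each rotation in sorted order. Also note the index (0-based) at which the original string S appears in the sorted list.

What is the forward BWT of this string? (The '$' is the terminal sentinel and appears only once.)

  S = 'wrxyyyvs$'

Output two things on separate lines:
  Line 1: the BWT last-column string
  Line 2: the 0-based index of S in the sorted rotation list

Answer: swvy$ryyx
4

Derivation:
All 9 rotations (rotation i = S[i:]+S[:i]):
  rot[0] = wrxyyyvs$
  rot[1] = rxyyyvs$w
  rot[2] = xyyyvs$wr
  rot[3] = yyyvs$wrx
  rot[4] = yyvs$wrxy
  rot[5] = yvs$wrxyy
  rot[6] = vs$wrxyyy
  rot[7] = s$wrxyyyv
  rot[8] = $wrxyyyvs
Sorted (with $ < everything):
  sorted[0] = $wrxyyyvs  (last char: 's')
  sorted[1] = rxyyyvs$w  (last char: 'w')
  sorted[2] = s$wrxyyyv  (last char: 'v')
  sorted[3] = vs$wrxyyy  (last char: 'y')
  sorted[4] = wrxyyyvs$  (last char: '$')
  sorted[5] = xyyyvs$wr  (last char: 'r')
  sorted[6] = yvs$wrxyy  (last char: 'y')
  sorted[7] = yyvs$wrxy  (last char: 'y')
  sorted[8] = yyyvs$wrx  (last char: 'x')
Last column: swvy$ryyx
Original string S is at sorted index 4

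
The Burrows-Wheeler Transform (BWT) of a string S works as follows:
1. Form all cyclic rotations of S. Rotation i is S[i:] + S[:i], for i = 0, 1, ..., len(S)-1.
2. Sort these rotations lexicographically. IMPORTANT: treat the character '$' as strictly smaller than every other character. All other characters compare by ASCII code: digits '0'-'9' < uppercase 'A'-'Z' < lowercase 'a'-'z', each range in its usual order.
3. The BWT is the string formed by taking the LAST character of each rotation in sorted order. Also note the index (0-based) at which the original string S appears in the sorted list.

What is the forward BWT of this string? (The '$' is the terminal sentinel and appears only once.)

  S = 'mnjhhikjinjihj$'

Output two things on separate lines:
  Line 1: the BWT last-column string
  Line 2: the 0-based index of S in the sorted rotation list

Answer: jjhijhjhnnki$mi
12

Derivation:
All 15 rotations (rotation i = S[i:]+S[:i]):
  rot[0] = mnjhhikjinjihj$
  rot[1] = njhhikjinjihj$m
  rot[2] = jhhikjinjihj$mn
  rot[3] = hhikjinjihj$mnj
  rot[4] = hikjinjihj$mnjh
  rot[5] = ikjinjihj$mnjhh
  rot[6] = kjinjihj$mnjhhi
  rot[7] = jinjihj$mnjhhik
  rot[8] = injihj$mnjhhikj
  rot[9] = njihj$mnjhhikji
  rot[10] = jihj$mnjhhikjin
  rot[11] = ihj$mnjhhikjinj
  rot[12] = hj$mnjhhikjinji
  rot[13] = j$mnjhhikjinjih
  rot[14] = $mnjhhikjinjihj
Sorted (with $ < everything):
  sorted[0] = $mnjhhikjinjihj  (last char: 'j')
  sorted[1] = hhikjinjihj$mnj  (last char: 'j')
  sorted[2] = hikjinjihj$mnjh  (last char: 'h')
  sorted[3] = hj$mnjhhikjinji  (last char: 'i')
  sorted[4] = ihj$mnjhhikjinj  (last char: 'j')
  sorted[5] = ikjinjihj$mnjhh  (last char: 'h')
  sorted[6] = injihj$mnjhhikj  (last char: 'j')
  sorted[7] = j$mnjhhikjinjih  (last char: 'h')
  sorted[8] = jhhikjinjihj$mn  (last char: 'n')
  sorted[9] = jihj$mnjhhikjin  (last char: 'n')
  sorted[10] = jinjihj$mnjhhik  (last char: 'k')
  sorted[11] = kjinjihj$mnjhhi  (last char: 'i')
  sorted[12] = mnjhhikjinjihj$  (last char: '$')
  sorted[13] = njhhikjinjihj$m  (last char: 'm')
  sorted[14] = njihj$mnjhhikji  (last char: 'i')
Last column: jjhijhjhnnki$mi
Original string S is at sorted index 12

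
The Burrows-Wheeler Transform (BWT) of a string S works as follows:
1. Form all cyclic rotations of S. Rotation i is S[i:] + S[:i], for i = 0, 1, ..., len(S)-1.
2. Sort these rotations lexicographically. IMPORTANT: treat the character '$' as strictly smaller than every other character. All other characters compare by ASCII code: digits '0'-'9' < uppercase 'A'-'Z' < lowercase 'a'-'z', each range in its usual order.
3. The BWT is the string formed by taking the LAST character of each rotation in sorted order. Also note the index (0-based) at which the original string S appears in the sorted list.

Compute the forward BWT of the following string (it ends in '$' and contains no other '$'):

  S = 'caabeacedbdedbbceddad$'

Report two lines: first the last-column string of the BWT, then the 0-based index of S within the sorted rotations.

Answer: dcaeddbda$abadeeebbdcc
9

Derivation:
All 22 rotations (rotation i = S[i:]+S[:i]):
  rot[0] = caabeacedbdedbbceddad$
  rot[1] = aabeacedbdedbbceddad$c
  rot[2] = abeacedbdedbbceddad$ca
  rot[3] = beacedbdedbbceddad$caa
  rot[4] = eacedbdedbbceddad$caab
  rot[5] = acedbdedbbceddad$caabe
  rot[6] = cedbdedbbceddad$caabea
  rot[7] = edbdedbbceddad$caabeac
  rot[8] = dbdedbbceddad$caabeace
  rot[9] = bdedbbceddad$caabeaced
  rot[10] = dedbbceddad$caabeacedb
  rot[11] = edbbceddad$caabeacedbd
  rot[12] = dbbceddad$caabeacedbde
  rot[13] = bbceddad$caabeacedbded
  rot[14] = bceddad$caabeacedbdedb
  rot[15] = ceddad$caabeacedbdedbb
  rot[16] = eddad$caabeacedbdedbbc
  rot[17] = ddad$caabeacedbdedbbce
  rot[18] = dad$caabeacedbdedbbced
  rot[19] = ad$caabeacedbdedbbcedd
  rot[20] = d$caabeacedbdedbbcedda
  rot[21] = $caabeacedbdedbbceddad
Sorted (with $ < everything):
  sorted[0] = $caabeacedbdedbbceddad  (last char: 'd')
  sorted[1] = aabeacedbdedbbceddad$c  (last char: 'c')
  sorted[2] = abeacedbdedbbceddad$ca  (last char: 'a')
  sorted[3] = acedbdedbbceddad$caabe  (last char: 'e')
  sorted[4] = ad$caabeacedbdedbbcedd  (last char: 'd')
  sorted[5] = bbceddad$caabeacedbded  (last char: 'd')
  sorted[6] = bceddad$caabeacedbdedb  (last char: 'b')
  sorted[7] = bdedbbceddad$caabeaced  (last char: 'd')
  sorted[8] = beacedbdedbbceddad$caa  (last char: 'a')
  sorted[9] = caabeacedbdedbbceddad$  (last char: '$')
  sorted[10] = cedbdedbbceddad$caabea  (last char: 'a')
  sorted[11] = ceddad$caabeacedbdedbb  (last char: 'b')
  sorted[12] = d$caabeacedbdedbbcedda  (last char: 'a')
  sorted[13] = dad$caabeacedbdedbbced  (last char: 'd')
  sorted[14] = dbbceddad$caabeacedbde  (last char: 'e')
  sorted[15] = dbdedbbceddad$caabeace  (last char: 'e')
  sorted[16] = ddad$caabeacedbdedbbce  (last char: 'e')
  sorted[17] = dedbbceddad$caabeacedb  (last char: 'b')
  sorted[18] = eacedbdedbbceddad$caab  (last char: 'b')
  sorted[19] = edbbceddad$caabeacedbd  (last char: 'd')
  sorted[20] = edbdedbbceddad$caabeac  (last char: 'c')
  sorted[21] = eddad$caabeacedbdedbbc  (last char: 'c')
Last column: dcaeddbda$abadeeebbdcc
Original string S is at sorted index 9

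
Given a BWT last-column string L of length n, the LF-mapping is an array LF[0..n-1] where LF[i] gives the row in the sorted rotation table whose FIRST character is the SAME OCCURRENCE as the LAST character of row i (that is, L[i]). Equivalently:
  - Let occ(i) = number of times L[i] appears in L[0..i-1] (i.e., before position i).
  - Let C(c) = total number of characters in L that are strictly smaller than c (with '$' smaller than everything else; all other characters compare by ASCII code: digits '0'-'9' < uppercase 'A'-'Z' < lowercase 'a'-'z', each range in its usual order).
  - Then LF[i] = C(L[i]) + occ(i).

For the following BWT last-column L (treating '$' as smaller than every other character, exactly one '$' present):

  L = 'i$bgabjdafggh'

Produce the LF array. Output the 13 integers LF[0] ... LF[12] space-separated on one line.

Answer: 11 0 3 7 1 4 12 5 2 6 8 9 10

Derivation:
Char counts: '$':1, 'a':2, 'b':2, 'd':1, 'f':1, 'g':3, 'h':1, 'i':1, 'j':1
C (first-col start): C('$')=0, C('a')=1, C('b')=3, C('d')=5, C('f')=6, C('g')=7, C('h')=10, C('i')=11, C('j')=12
L[0]='i': occ=0, LF[0]=C('i')+0=11+0=11
L[1]='$': occ=0, LF[1]=C('$')+0=0+0=0
L[2]='b': occ=0, LF[2]=C('b')+0=3+0=3
L[3]='g': occ=0, LF[3]=C('g')+0=7+0=7
L[4]='a': occ=0, LF[4]=C('a')+0=1+0=1
L[5]='b': occ=1, LF[5]=C('b')+1=3+1=4
L[6]='j': occ=0, LF[6]=C('j')+0=12+0=12
L[7]='d': occ=0, LF[7]=C('d')+0=5+0=5
L[8]='a': occ=1, LF[8]=C('a')+1=1+1=2
L[9]='f': occ=0, LF[9]=C('f')+0=6+0=6
L[10]='g': occ=1, LF[10]=C('g')+1=7+1=8
L[11]='g': occ=2, LF[11]=C('g')+2=7+2=9
L[12]='h': occ=0, LF[12]=C('h')+0=10+0=10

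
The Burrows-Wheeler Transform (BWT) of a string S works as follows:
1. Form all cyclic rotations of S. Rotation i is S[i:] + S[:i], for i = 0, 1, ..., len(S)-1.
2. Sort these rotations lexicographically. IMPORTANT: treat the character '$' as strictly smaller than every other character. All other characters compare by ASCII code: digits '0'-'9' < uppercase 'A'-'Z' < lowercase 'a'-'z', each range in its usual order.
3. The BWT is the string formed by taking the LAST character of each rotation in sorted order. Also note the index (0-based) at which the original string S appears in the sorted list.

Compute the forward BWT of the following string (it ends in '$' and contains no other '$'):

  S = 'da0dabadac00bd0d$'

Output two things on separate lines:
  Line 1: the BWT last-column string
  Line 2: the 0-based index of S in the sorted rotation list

Answer: dc0dadddba0a0b$0a
14

Derivation:
All 17 rotations (rotation i = S[i:]+S[:i]):
  rot[0] = da0dabadac00bd0d$
  rot[1] = a0dabadac00bd0d$d
  rot[2] = 0dabadac00bd0d$da
  rot[3] = dabadac00bd0d$da0
  rot[4] = abadac00bd0d$da0d
  rot[5] = badac00bd0d$da0da
  rot[6] = adac00bd0d$da0dab
  rot[7] = dac00bd0d$da0daba
  rot[8] = ac00bd0d$da0dabad
  rot[9] = c00bd0d$da0dabada
  rot[10] = 00bd0d$da0dabadac
  rot[11] = 0bd0d$da0dabadac0
  rot[12] = bd0d$da0dabadac00
  rot[13] = d0d$da0dabadac00b
  rot[14] = 0d$da0dabadac00bd
  rot[15] = d$da0dabadac00bd0
  rot[16] = $da0dabadac00bd0d
Sorted (with $ < everything):
  sorted[0] = $da0dabadac00bd0d  (last char: 'd')
  sorted[1] = 00bd0d$da0dabadac  (last char: 'c')
  sorted[2] = 0bd0d$da0dabadac0  (last char: '0')
  sorted[3] = 0d$da0dabadac00bd  (last char: 'd')
  sorted[4] = 0dabadac00bd0d$da  (last char: 'a')
  sorted[5] = a0dabadac00bd0d$d  (last char: 'd')
  sorted[6] = abadac00bd0d$da0d  (last char: 'd')
  sorted[7] = ac00bd0d$da0dabad  (last char: 'd')
  sorted[8] = adac00bd0d$da0dab  (last char: 'b')
  sorted[9] = badac00bd0d$da0da  (last char: 'a')
  sorted[10] = bd0d$da0dabadac00  (last char: '0')
  sorted[11] = c00bd0d$da0dabada  (last char: 'a')
  sorted[12] = d$da0dabadac00bd0  (last char: '0')
  sorted[13] = d0d$da0dabadac00b  (last char: 'b')
  sorted[14] = da0dabadac00bd0d$  (last char: '$')
  sorted[15] = dabadac00bd0d$da0  (last char: '0')
  sorted[16] = dac00bd0d$da0daba  (last char: 'a')
Last column: dc0dadddba0a0b$0a
Original string S is at sorted index 14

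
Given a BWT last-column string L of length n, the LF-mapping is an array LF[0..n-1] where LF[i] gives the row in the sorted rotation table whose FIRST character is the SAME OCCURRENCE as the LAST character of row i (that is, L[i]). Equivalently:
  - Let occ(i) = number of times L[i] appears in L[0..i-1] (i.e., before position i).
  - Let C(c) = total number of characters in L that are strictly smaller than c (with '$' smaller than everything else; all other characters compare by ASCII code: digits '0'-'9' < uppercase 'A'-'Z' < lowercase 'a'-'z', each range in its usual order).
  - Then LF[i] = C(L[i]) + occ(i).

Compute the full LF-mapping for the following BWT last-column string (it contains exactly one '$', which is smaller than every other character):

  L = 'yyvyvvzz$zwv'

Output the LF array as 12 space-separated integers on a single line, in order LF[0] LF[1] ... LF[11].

Char counts: '$':1, 'v':4, 'w':1, 'y':3, 'z':3
C (first-col start): C('$')=0, C('v')=1, C('w')=5, C('y')=6, C('z')=9
L[0]='y': occ=0, LF[0]=C('y')+0=6+0=6
L[1]='y': occ=1, LF[1]=C('y')+1=6+1=7
L[2]='v': occ=0, LF[2]=C('v')+0=1+0=1
L[3]='y': occ=2, LF[3]=C('y')+2=6+2=8
L[4]='v': occ=1, LF[4]=C('v')+1=1+1=2
L[5]='v': occ=2, LF[5]=C('v')+2=1+2=3
L[6]='z': occ=0, LF[6]=C('z')+0=9+0=9
L[7]='z': occ=1, LF[7]=C('z')+1=9+1=10
L[8]='$': occ=0, LF[8]=C('$')+0=0+0=0
L[9]='z': occ=2, LF[9]=C('z')+2=9+2=11
L[10]='w': occ=0, LF[10]=C('w')+0=5+0=5
L[11]='v': occ=3, LF[11]=C('v')+3=1+3=4

Answer: 6 7 1 8 2 3 9 10 0 11 5 4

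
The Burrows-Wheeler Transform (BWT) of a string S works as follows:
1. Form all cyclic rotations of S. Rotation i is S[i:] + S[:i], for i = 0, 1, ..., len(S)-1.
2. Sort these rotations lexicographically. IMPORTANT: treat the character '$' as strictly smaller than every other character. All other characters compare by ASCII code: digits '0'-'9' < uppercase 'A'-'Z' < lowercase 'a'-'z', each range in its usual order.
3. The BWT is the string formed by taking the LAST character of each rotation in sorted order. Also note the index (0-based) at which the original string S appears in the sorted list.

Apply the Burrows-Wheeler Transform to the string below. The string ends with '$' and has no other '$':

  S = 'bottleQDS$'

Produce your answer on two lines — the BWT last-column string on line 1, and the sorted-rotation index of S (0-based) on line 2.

All 10 rotations (rotation i = S[i:]+S[:i]):
  rot[0] = bottleQDS$
  rot[1] = ottleQDS$b
  rot[2] = ttleQDS$bo
  rot[3] = tleQDS$bot
  rot[4] = leQDS$bott
  rot[5] = eQDS$bottl
  rot[6] = QDS$bottle
  rot[7] = DS$bottleQ
  rot[8] = S$bottleQD
  rot[9] = $bottleQDS
Sorted (with $ < everything):
  sorted[0] = $bottleQDS  (last char: 'S')
  sorted[1] = DS$bottleQ  (last char: 'Q')
  sorted[2] = QDS$bottle  (last char: 'e')
  sorted[3] = S$bottleQD  (last char: 'D')
  sorted[4] = bottleQDS$  (last char: '$')
  sorted[5] = eQDS$bottl  (last char: 'l')
  sorted[6] = leQDS$bott  (last char: 't')
  sorted[7] = ottleQDS$b  (last char: 'b')
  sorted[8] = tleQDS$bot  (last char: 't')
  sorted[9] = ttleQDS$bo  (last char: 'o')
Last column: SQeD$ltbto
Original string S is at sorted index 4

Answer: SQeD$ltbto
4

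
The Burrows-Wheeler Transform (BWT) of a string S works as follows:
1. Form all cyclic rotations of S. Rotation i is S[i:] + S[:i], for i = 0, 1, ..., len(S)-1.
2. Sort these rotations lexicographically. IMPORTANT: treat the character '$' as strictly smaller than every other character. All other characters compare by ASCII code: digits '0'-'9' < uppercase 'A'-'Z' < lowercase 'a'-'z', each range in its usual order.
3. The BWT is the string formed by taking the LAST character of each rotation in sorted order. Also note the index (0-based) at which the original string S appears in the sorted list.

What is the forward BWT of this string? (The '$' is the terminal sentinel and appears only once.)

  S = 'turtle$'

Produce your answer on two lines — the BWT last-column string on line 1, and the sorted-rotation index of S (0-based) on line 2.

Answer: eltur$t
5

Derivation:
All 7 rotations (rotation i = S[i:]+S[:i]):
  rot[0] = turtle$
  rot[1] = urtle$t
  rot[2] = rtle$tu
  rot[3] = tle$tur
  rot[4] = le$turt
  rot[5] = e$turtl
  rot[6] = $turtle
Sorted (with $ < everything):
  sorted[0] = $turtle  (last char: 'e')
  sorted[1] = e$turtl  (last char: 'l')
  sorted[2] = le$turt  (last char: 't')
  sorted[3] = rtle$tu  (last char: 'u')
  sorted[4] = tle$tur  (last char: 'r')
  sorted[5] = turtle$  (last char: '$')
  sorted[6] = urtle$t  (last char: 't')
Last column: eltur$t
Original string S is at sorted index 5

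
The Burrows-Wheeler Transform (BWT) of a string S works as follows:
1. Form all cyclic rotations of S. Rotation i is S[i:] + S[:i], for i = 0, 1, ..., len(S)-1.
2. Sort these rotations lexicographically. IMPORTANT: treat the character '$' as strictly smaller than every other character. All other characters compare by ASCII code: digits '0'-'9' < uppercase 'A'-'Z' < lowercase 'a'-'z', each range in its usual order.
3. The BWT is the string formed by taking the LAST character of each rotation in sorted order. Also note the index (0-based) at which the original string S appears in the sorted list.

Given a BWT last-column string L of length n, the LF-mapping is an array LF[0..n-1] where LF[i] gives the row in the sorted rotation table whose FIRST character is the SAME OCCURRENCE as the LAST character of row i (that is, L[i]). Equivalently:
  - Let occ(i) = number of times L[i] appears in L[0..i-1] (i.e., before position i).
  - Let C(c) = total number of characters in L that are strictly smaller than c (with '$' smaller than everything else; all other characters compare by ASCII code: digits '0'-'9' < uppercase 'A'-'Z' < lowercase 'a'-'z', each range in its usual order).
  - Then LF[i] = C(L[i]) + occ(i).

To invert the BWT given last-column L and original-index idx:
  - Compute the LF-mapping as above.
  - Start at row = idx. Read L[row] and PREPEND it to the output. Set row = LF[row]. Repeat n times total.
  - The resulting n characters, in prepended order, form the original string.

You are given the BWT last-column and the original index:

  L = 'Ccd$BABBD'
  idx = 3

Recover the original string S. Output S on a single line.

LF mapping: 5 7 8 0 2 1 3 4 6
Walk LF starting at row 3, prepending L[row]:
  step 1: row=3, L[3]='$', prepend. Next row=LF[3]=0
  step 2: row=0, L[0]='C', prepend. Next row=LF[0]=5
  step 3: row=5, L[5]='A', prepend. Next row=LF[5]=1
  step 4: row=1, L[1]='c', prepend. Next row=LF[1]=7
  step 5: row=7, L[7]='B', prepend. Next row=LF[7]=4
  step 6: row=4, L[4]='B', prepend. Next row=LF[4]=2
  step 7: row=2, L[2]='d', prepend. Next row=LF[2]=8
  step 8: row=8, L[8]='D', prepend. Next row=LF[8]=6
  step 9: row=6, L[6]='B', prepend. Next row=LF[6]=3
Reversed output: BDdBBcAC$

Answer: BDdBBcAC$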